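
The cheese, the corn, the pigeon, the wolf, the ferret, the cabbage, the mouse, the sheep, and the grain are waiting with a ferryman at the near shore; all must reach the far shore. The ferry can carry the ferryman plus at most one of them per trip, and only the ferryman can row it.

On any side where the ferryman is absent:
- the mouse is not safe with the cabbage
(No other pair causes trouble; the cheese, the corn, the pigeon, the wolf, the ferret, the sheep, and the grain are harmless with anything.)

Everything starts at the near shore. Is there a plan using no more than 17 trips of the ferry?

Yes

Yes — this plan uses 17 crossings (≤ 17):
1. Ferryman goes to the far shore with the cabbage.
2. Ferryman goes back to the near shore alone.
3. Ferryman goes to the far shore with the cheese.
4. Ferryman goes back to the near shore alone.
5. Ferryman goes to the far shore with the corn.
6. Ferryman goes back to the near shore alone.
7. Ferryman goes to the far shore with the pigeon.
8. Ferryman goes back to the near shore alone.
9. Ferryman goes to the far shore with the wolf.
10. Ferryman goes back to the near shore alone.
11. Ferryman goes to the far shore with the ferret.
12. Ferryman goes back to the near shore alone.
13. Ferryman goes to the far shore with the sheep.
14. Ferryman goes back to the near shore alone.
15. Ferryman goes to the far shore with the grain.
16. Ferryman goes back to the near shore alone.
17. Ferryman goes to the far shore with the mouse.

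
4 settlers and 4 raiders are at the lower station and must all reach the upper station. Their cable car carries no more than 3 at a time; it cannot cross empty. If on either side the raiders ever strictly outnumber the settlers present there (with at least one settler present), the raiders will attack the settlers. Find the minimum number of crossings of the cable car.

Counting alone: each trip to the upper station takes at most 3 across and each return brings at least 1 back, so after t trips out (and t−1 returns) at most 3t − (t−1) of the 8 are across; that first reaches 8 at t = 4, so at least 7 crossings are needed.
The safety rule pushes this higher. Following every safe sequence of crossings, the most of the 8 that can be at the upper station as the cable car arrives there on crossing 7 is 7 — never all 8.
So no plan with fewer than 9 crossings exists, and this one achieves 9:
1. 2 raiders → the upper station.  (the lower station: 4S 2R; the upper station: 0S 2R)
2. 1 raider ← the lower station.  (the lower station: 4S 3R; the upper station: 0S 1R)
3. 3 raiders → the upper station.  (the lower station: 4S 0R; the upper station: 0S 4R)
4. 1 raider ← the lower station.  (the lower station: 4S 1R; the upper station: 0S 3R)
5. 3 settlers → the upper station.  (the lower station: 1S 1R; the upper station: 3S 3R)
6. 1 settler and 1 raider ← the lower station.  (the lower station: 2S 2R; the upper station: 2S 2R)
7. 2 settlers → the upper station.  (the lower station: 0S 2R; the upper station: 4S 2R)
8. 1 raider ← the lower station.  (the lower station: 0S 3R; the upper station: 4S 1R)
9. 3 raiders → the upper station.  (the lower station: 0S 0R; the upper station: 4S 4R)

9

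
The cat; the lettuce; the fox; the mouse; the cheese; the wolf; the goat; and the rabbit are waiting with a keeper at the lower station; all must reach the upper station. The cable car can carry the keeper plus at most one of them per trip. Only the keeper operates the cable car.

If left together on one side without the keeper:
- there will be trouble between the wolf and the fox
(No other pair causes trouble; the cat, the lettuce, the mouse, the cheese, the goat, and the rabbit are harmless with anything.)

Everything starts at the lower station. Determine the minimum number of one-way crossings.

15

Counting alone: the keeper can take at most 1 across per trip to the upper station, so moving all 8 needs at least 8 loaded trips out, with a return between consecutive ones — at least 15 crossings.
The plan below uses exactly 15 crossings, so it is optimal:
1. Keeper goes to the upper station with the fox.  [the lower station: the cat, the cheese, the goat, the lettuce, the mouse, the rabbit, the wolf | the upper station: the fox]
2. Keeper goes back to the lower station alone.  [the lower station: the cat, the cheese, the goat, the lettuce, the mouse, the rabbit, the wolf | the upper station: the fox]
3. Keeper goes to the upper station with the cat.  [the lower station: the cheese, the goat, the lettuce, the mouse, the rabbit, the wolf | the upper station: the cat, the fox]
4. Keeper goes back to the lower station alone.  [the lower station: the cheese, the goat, the lettuce, the mouse, the rabbit, the wolf | the upper station: the cat, the fox]
5. Keeper goes to the upper station with the lettuce.  [the lower station: the cheese, the goat, the mouse, the rabbit, the wolf | the upper station: the cat, the fox, the lettuce]
6. Keeper goes back to the lower station alone.  [the lower station: the cheese, the goat, the mouse, the rabbit, the wolf | the upper station: the cat, the fox, the lettuce]
7. Keeper goes to the upper station with the mouse.  [the lower station: the cheese, the goat, the rabbit, the wolf | the upper station: the cat, the fox, the lettuce, the mouse]
8. Keeper goes back to the lower station alone.  [the lower station: the cheese, the goat, the rabbit, the wolf | the upper station: the cat, the fox, the lettuce, the mouse]
9. Keeper goes to the upper station with the cheese.  [the lower station: the goat, the rabbit, the wolf | the upper station: the cat, the cheese, the fox, the lettuce, the mouse]
10. Keeper goes back to the lower station alone.  [the lower station: the goat, the rabbit, the wolf | the upper station: the cat, the cheese, the fox, the lettuce, the mouse]
11. Keeper goes to the upper station with the goat.  [the lower station: the rabbit, the wolf | the upper station: the cat, the cheese, the fox, the goat, the lettuce, the mouse]
12. Keeper goes back to the lower station alone.  [the lower station: the rabbit, the wolf | the upper station: the cat, the cheese, the fox, the goat, the lettuce, the mouse]
13. Keeper goes to the upper station with the rabbit.  [the lower station: the wolf | the upper station: the cat, the cheese, the fox, the goat, the lettuce, the mouse, the rabbit]
14. Keeper goes back to the lower station alone.  [the lower station: the wolf | the upper station: the cat, the cheese, the fox, the goat, the lettuce, the mouse, the rabbit]
15. Keeper goes to the upper station with the wolf.  [the lower station: — | the upper station: the cat, the cheese, the fox, the goat, the lettuce, the mouse, the rabbit, the wolf]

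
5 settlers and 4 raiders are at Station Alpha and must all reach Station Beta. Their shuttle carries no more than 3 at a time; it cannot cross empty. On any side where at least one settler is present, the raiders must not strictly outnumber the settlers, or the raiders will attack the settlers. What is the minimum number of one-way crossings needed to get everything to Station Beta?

7

Counting alone: each trip to Station Beta takes at most 3 across and each return brings at least 1 back, so after t trips out (and t−1 returns) at most 3t − (t−1) of the 9 are across; that first reaches 9 at t = 4, so at least 7 crossings are needed.
The plan below uses exactly 7 crossings, so it is optimal:
1. 3 raiders → Station Beta.  (Station Alpha: 5S 1R; Station Beta: 0S 3R)
2. 1 raider ← Station Alpha.  (Station Alpha: 5S 2R; Station Beta: 0S 2R)
3. 3 settlers → Station Beta.  (Station Alpha: 2S 2R; Station Beta: 3S 2R)
4. 1 settler ← Station Alpha.  (Station Alpha: 3S 2R; Station Beta: 2S 2R)
5. 2 settlers and 1 raider → Station Beta.  (Station Alpha: 1S 1R; Station Beta: 4S 3R)
6. 1 settler ← Station Alpha.  (Station Alpha: 2S 1R; Station Beta: 3S 3R)
7. 2 settlers and 1 raider → Station Beta.  (Station Alpha: 0S 0R; Station Beta: 5S 4R)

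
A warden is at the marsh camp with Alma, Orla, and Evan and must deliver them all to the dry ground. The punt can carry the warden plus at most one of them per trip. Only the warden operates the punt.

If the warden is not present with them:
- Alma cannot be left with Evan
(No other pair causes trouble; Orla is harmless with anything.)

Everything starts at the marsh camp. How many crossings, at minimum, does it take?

5

Counting alone: the warden can take at most 1 across per trip to the dry ground, so moving all 3 needs at least 3 loaded trips out, with a return between consecutive ones — at least 5 crossings.
The plan below uses exactly 5 crossings, so it is optimal:
1. Warden goes to the dry ground with Alma.
2. Warden goes back to the marsh camp alone.
3. Warden goes to the dry ground with Orla.
4. Warden goes back to the marsh camp alone.
5. Warden goes to the dry ground with Evan.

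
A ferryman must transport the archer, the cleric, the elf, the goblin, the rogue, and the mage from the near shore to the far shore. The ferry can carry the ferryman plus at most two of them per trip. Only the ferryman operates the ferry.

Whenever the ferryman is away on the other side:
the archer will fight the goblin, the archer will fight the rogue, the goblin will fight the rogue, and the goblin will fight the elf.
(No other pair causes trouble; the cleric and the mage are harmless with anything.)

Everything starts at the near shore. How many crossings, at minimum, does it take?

Counting alone: the ferryman can take at most 2 across per trip to the far shore, so moving all 6 needs at least 3 loaded trips out, with a return between consecutive ones — at least 5 crossings.
The safety rule pushes this higher. Following every safe sequence of crossings, the most of the 6 that can be at the far shore as the ferry arrives there on crossings 5, 7 is 4, 5 respectively — never all 6.
So no plan with fewer than 9 crossings exists, and this one achieves 9:
1. Ferryman goes to the far shore with the archer and the goblin.  [the near shore: the cleric, the elf, the mage, the rogue | the far shore: the archer, the goblin]
2. Ferryman goes back to the near shore with the archer.  [the near shore: the archer, the cleric, the elf, the mage, the rogue | the far shore: the goblin]
3. Ferryman goes to the far shore with the archer and the cleric.  [the near shore: the elf, the mage, the rogue | the far shore: the archer, the cleric, the goblin]
4. Ferryman goes back to the near shore with the archer.  [the near shore: the archer, the elf, the mage, the rogue | the far shore: the cleric, the goblin]
5. Ferryman goes to the far shore with the archer and the elf.  [the near shore: the mage, the rogue | the far shore: the archer, the cleric, the elf, the goblin]
6. Ferryman goes back to the near shore with the goblin.  [the near shore: the goblin, the mage, the rogue | the far shore: the archer, the cleric, the elf]
7. Ferryman goes to the far shore with the goblin and the mage.  [the near shore: the rogue | the far shore: the archer, the cleric, the elf, the goblin, the mage]
8. Ferryman goes back to the near shore with the goblin.  [the near shore: the goblin, the rogue | the far shore: the archer, the cleric, the elf, the mage]
9. Ferryman goes to the far shore with the goblin and the rogue.  [the near shore: — | the far shore: the archer, the cleric, the elf, the goblin, the mage, the rogue]

9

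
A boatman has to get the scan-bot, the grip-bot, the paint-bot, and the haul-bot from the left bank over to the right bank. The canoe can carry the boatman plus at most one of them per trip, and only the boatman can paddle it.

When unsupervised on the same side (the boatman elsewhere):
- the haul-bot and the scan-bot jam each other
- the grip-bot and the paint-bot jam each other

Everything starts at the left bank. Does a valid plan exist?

No

Whatever the first load, the items left behind include a forbidden pair without the boatman. No opening move is safe, so no plan exists.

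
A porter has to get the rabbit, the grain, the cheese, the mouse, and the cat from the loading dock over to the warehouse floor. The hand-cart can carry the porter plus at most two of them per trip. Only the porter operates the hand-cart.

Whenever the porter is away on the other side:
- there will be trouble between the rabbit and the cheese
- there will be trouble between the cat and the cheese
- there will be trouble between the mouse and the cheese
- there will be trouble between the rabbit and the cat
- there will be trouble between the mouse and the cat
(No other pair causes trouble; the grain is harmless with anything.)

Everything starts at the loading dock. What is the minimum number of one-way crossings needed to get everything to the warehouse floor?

7

Counting alone: the porter can take at most 2 across per trip to the warehouse floor, so moving all 5 needs at least 3 loaded trips out, with a return between consecutive ones — at least 5 crossings.
The safety rule pushes this higher. Following every safe sequence of crossings, the most of the 5 that can be at the warehouse floor as the hand-cart arrives there on crossing 5 is 4 — never all 5.
So no plan with fewer than 7 crossings exists, and this one achieves 7:
1. Porter goes to the warehouse floor with the cat and the cheese.  [the loading dock: the grain, the mouse, the rabbit | the warehouse floor: the cat, the cheese]
2. Porter goes back to the loading dock with the cheese.  [the loading dock: the cheese, the grain, the mouse, the rabbit | the warehouse floor: the cat]
3. Porter goes to the warehouse floor with the mouse and the rabbit.  [the loading dock: the cheese, the grain | the warehouse floor: the cat, the mouse, the rabbit]
4. Porter goes back to the loading dock with the cat.  [the loading dock: the cat, the cheese, the grain | the warehouse floor: the mouse, the rabbit]
5. Porter goes to the warehouse floor with the cheese and the grain.  [the loading dock: the cat | the warehouse floor: the cheese, the grain, the mouse, the rabbit]
6. Porter goes back to the loading dock with the cheese.  [the loading dock: the cat, the cheese | the warehouse floor: the grain, the mouse, the rabbit]
7. Porter goes to the warehouse floor with the cat and the cheese.  [the loading dock: — | the warehouse floor: the cat, the cheese, the grain, the mouse, the rabbit]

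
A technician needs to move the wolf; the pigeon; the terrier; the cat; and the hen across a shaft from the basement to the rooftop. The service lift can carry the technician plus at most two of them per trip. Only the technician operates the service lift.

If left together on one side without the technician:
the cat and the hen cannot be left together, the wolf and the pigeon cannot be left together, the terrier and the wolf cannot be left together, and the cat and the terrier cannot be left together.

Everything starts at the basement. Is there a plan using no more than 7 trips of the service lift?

Yes

Yes — this plan uses 7 crossings (≤ 7):
1. Technician goes to the rooftop with the cat and the wolf.
2. Technician goes back to the basement alone.
3. Technician goes to the rooftop with the pigeon.
4. Technician goes back to the basement with the wolf.
5. Technician goes to the rooftop with the hen and the terrier.
6. Technician goes back to the basement with the cat.
7. Technician goes to the rooftop with the cat and the wolf.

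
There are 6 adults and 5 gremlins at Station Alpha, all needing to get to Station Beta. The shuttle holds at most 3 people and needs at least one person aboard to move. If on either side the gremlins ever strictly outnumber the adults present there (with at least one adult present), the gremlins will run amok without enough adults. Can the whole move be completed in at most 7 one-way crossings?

No

Counting alone: each trip to Station Beta takes at most 3 across and each return brings at least 1 back, so after t trips out (and t−1 returns) at most 3t − (t−1) of the 11 are across; that first reaches 11 at t = 5, so at least 9 crossings are needed.
Since 7 < 9, 7 crossings cannot be enough. (The shortest complete plan in fact takes 9:)
1. 3 gremlins → Station Beta.  (Station Alpha: 6A 2G; Station Beta: 0A 3G)
2. 1 gremlin ← Station Alpha.  (Station Alpha: 6A 3G; Station Beta: 0A 2G)
3. 3 adults → Station Beta.  (Station Alpha: 3A 3G; Station Beta: 3A 2G)
4. 1 adult ← Station Alpha.  (Station Alpha: 4A 3G; Station Beta: 2A 2G)
5. 2 adults and 1 gremlin → Station Beta.  (Station Alpha: 2A 2G; Station Beta: 4A 3G)
6. 1 adult ← Station Alpha.  (Station Alpha: 3A 2G; Station Beta: 3A 3G)
7. 2 adults and 1 gremlin → Station Beta.  (Station Alpha: 1A 1G; Station Beta: 5A 4G)
8. 1 adult ← Station Alpha.  (Station Alpha: 2A 1G; Station Beta: 4A 4G)
9. 2 adults and 1 gremlin → Station Beta.  (Station Alpha: 0A 0G; Station Beta: 6A 5G)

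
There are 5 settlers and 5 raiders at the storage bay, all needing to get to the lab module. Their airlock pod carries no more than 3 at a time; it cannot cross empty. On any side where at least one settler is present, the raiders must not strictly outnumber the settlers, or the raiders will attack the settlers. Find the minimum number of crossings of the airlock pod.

11

Counting alone: each trip to the lab module takes at most 3 across and each return brings at least 1 back, so after t trips out (and t−1 returns) at most 3t − (t−1) of the 10 are across; that first reaches 10 at t = 5, so at least 9 crossings are needed.
The safety rule pushes this higher. Following every safe sequence of crossings, the most of the 10 that can be at the lab module as the airlock pod arrives there on crossing 9 is 9 — never all 10.
So no plan with fewer than 11 crossings exists, and this one achieves 11:
1. 2 raiders → the lab module.  (the storage bay: 5S 3R; the lab module: 0S 2R)
2. 1 raider ← the storage bay.  (the storage bay: 5S 4R; the lab module: 0S 1R)
3. 3 raiders → the lab module.  (the storage bay: 5S 1R; the lab module: 0S 4R)
4. 1 raider ← the storage bay.  (the storage bay: 5S 2R; the lab module: 0S 3R)
5. 3 settlers → the lab module.  (the storage bay: 2S 2R; the lab module: 3S 3R)
6. 1 settler and 1 raider ← the storage bay.  (the storage bay: 3S 3R; the lab module: 2S 2R)
7. 3 settlers → the lab module.  (the storage bay: 0S 3R; the lab module: 5S 2R)
8. 1 raider ← the storage bay.  (the storage bay: 0S 4R; the lab module: 5S 1R)
9. 2 raiders → the lab module.  (the storage bay: 0S 2R; the lab module: 5S 3R)
10. 1 raider ← the storage bay.  (the storage bay: 0S 3R; the lab module: 5S 2R)
11. 3 raiders → the lab module.  (the storage bay: 0S 0R; the lab module: 5S 5R)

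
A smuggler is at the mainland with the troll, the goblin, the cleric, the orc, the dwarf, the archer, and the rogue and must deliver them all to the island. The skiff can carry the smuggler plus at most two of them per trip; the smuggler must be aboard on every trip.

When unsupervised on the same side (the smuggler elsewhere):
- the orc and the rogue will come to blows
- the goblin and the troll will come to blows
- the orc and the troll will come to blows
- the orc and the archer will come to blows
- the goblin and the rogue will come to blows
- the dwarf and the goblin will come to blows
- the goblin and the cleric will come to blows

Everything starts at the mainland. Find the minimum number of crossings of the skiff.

Counting alone: the smuggler can take at most 2 across per trip to the island, so moving all 7 needs at least 4 loaded trips out, with a return between consecutive ones — at least 7 crossings.
The safety rule pushes this higher. Following every safe sequence of crossings, the most of the 7 that can be at the island as the skiff arrives there on crossing 7 is 6 — never all 7.
So no plan with fewer than 9 crossings exists, and this one achieves 9:
1. Smuggler goes to the island with the goblin and the orc.
2. Smuggler goes back to the mainland alone.
3. Smuggler goes to the island with the archer.
4. Smuggler goes back to the mainland with the orc.
5. Smuggler goes to the island with the rogue and the troll.
6. Smuggler goes back to the mainland with the goblin.
7. Smuggler goes to the island with the cleric and the dwarf.
8. Smuggler goes back to the mainland alone.
9. Smuggler goes to the island with the goblin and the orc.

9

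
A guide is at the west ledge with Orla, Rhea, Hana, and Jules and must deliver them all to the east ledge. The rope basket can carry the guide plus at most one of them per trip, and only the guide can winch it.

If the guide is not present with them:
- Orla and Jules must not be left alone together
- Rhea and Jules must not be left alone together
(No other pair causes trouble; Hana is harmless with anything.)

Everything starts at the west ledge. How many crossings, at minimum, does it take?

9

Counting alone: the guide can take at most 1 across per trip to the east ledge, so moving all 4 needs at least 4 loaded trips out, with a return between consecutive ones — at least 7 crossings.
The safety rule pushes this higher. Following every safe sequence of crossings, the most of the 4 that can be at the east ledge as the rope basket arrives there on crossing 7 is 3 — never all 4.
So no plan with fewer than 9 crossings exists, and this one achieves 9:
1. Guide goes to the east ledge with Jules.  [the west ledge: Hana, Orla, Rhea | the east ledge: Jules]
2. Guide goes back to the west ledge alone.  [the west ledge: Hana, Orla, Rhea | the east ledge: Jules]
3. Guide goes to the east ledge with Orla.  [the west ledge: Hana, Rhea | the east ledge: Jules, Orla]
4. Guide goes back to the west ledge with Jules.  [the west ledge: Hana, Jules, Rhea | the east ledge: Orla]
5. Guide goes to the east ledge with Rhea.  [the west ledge: Hana, Jules | the east ledge: Orla, Rhea]
6. Guide goes back to the west ledge alone.  [the west ledge: Hana, Jules | the east ledge: Orla, Rhea]
7. Guide goes to the east ledge with Hana.  [the west ledge: Jules | the east ledge: Hana, Orla, Rhea]
8. Guide goes back to the west ledge alone.  [the west ledge: Jules | the east ledge: Hana, Orla, Rhea]
9. Guide goes to the east ledge with Jules.  [the west ledge: — | the east ledge: Hana, Jules, Orla, Rhea]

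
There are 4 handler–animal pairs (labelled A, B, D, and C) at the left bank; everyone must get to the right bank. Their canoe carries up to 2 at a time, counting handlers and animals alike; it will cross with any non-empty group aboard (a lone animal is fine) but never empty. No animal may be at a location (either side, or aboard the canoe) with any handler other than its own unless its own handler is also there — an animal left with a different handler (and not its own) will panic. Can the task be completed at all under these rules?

Following every safe sequence of crossings from the start, the most of the 8 that can be at the right bank as the canoe arrives there on crossings 1, 3, 5 is 2, 3, 4 respectively; the best ever achieved is 4 of 8.
From crossing 7 on, no configuration arises that was not already reachable earlier: only 44 distinct safe configurations (who is on which side, and where the canoe is) can ever be reached, none of them has everyone across, and every continuation just revisits them. So no valid plan exists.

No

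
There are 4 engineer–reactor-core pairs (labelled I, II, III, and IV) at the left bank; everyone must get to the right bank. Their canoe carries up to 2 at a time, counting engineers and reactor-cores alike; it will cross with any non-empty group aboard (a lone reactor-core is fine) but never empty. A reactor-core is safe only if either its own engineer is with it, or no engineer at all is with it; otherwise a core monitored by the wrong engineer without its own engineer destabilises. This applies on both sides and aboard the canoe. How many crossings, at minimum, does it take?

impossible

Following every safe sequence of crossings from the start, the most of the 8 that can be at the right bank as the canoe arrives there on crossings 1, 3, 5 is 2, 3, 4 respectively; the best ever achieved is 4 of 8.
From crossing 7 on, no configuration arises that was not already reachable earlier: only 44 distinct safe configurations (who is on which side, and where the canoe is) can ever be reached, none of them has everyone across, and every continuation just revisits them. So no valid plan exists.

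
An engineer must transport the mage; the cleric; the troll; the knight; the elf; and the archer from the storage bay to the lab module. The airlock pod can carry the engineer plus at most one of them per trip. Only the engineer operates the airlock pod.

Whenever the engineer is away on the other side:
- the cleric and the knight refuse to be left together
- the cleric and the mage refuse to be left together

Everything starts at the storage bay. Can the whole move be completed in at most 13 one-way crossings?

Yes

Yes — this plan uses 13 crossings (≤ 13):
1. Engineer goes to the lab module with the cleric.
2. Engineer goes back to the storage bay alone.
3. Engineer goes to the lab module with the mage.
4. Engineer goes back to the storage bay with the cleric.
5. Engineer goes to the lab module with the knight.
6. Engineer goes back to the storage bay alone.
7. Engineer goes to the lab module with the troll.
8. Engineer goes back to the storage bay alone.
9. Engineer goes to the lab module with the elf.
10. Engineer goes back to the storage bay alone.
11. Engineer goes to the lab module with the archer.
12. Engineer goes back to the storage bay alone.
13. Engineer goes to the lab module with the cleric.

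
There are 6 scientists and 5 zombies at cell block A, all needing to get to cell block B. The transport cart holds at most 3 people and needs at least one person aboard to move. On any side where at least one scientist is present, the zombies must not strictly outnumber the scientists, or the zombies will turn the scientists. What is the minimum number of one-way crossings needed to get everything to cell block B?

9

Counting alone: each trip to cell block B takes at most 3 across and each return brings at least 1 back, so after t trips out (and t−1 returns) at most 3t − (t−1) of the 11 are across; that first reaches 11 at t = 5, so at least 9 crossings are needed.
The plan below uses exactly 9 crossings, so it is optimal:
1. 3 zombies → cell block B.  (cell block A: 6S 2Z; cell block B: 0S 3Z)
2. 1 zombie ← cell block A.  (cell block A: 6S 3Z; cell block B: 0S 2Z)
3. 3 scientists → cell block B.  (cell block A: 3S 3Z; cell block B: 3S 2Z)
4. 1 scientist ← cell block A.  (cell block A: 4S 3Z; cell block B: 2S 2Z)
5. 2 scientists and 1 zombie → cell block B.  (cell block A: 2S 2Z; cell block B: 4S 3Z)
6. 1 scientist ← cell block A.  (cell block A: 3S 2Z; cell block B: 3S 3Z)
7. 2 scientists and 1 zombie → cell block B.  (cell block A: 1S 1Z; cell block B: 5S 4Z)
8. 1 scientist ← cell block A.  (cell block A: 2S 1Z; cell block B: 4S 4Z)
9. 2 scientists and 1 zombie → cell block B.  (cell block A: 0S 0Z; cell block B: 6S 5Z)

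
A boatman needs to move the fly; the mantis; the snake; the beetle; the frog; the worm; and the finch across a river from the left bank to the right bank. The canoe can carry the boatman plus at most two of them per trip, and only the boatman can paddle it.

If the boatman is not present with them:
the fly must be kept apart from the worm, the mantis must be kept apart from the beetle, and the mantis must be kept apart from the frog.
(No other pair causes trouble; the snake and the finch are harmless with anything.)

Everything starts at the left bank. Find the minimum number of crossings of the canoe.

Counting alone: the boatman can take at most 2 across per trip to the right bank, so moving all 7 needs at least 4 loaded trips out, with a return between consecutive ones — at least 7 crossings.
The plan below uses exactly 7 crossings, so it is optimal:
1. Boatman goes to the right bank with the fly and the mantis.  [the left bank: the beetle, the finch, the frog, the snake, the worm | the right bank: the fly, the mantis]
2. Boatman goes back to the left bank alone.  [the left bank: the beetle, the finch, the frog, the snake, the worm | the right bank: the fly, the mantis]
3. Boatman goes to the right bank with the beetle and the snake.  [the left bank: the finch, the frog, the worm | the right bank: the beetle, the fly, the mantis, the snake]
4. Boatman goes back to the left bank with the mantis.  [the left bank: the finch, the frog, the mantis, the worm | the right bank: the beetle, the fly, the snake]
5. Boatman goes to the right bank with the finch and the frog.  [the left bank: the mantis, the worm | the right bank: the beetle, the finch, the fly, the frog, the snake]
6. Boatman goes back to the left bank alone.  [the left bank: the mantis, the worm | the right bank: the beetle, the finch, the fly, the frog, the snake]
7. Boatman goes to the right bank with the mantis and the worm.  [the left bank: — | the right bank: the beetle, the finch, the fly, the frog, the mantis, the snake, the worm]

7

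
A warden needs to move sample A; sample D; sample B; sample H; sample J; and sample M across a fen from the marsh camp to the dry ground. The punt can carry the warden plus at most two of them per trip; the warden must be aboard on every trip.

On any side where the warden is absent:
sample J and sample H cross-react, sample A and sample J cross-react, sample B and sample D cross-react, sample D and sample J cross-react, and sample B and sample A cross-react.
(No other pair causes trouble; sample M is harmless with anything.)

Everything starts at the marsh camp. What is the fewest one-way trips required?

Counting alone: the warden can take at most 2 across per trip to the dry ground, so moving all 6 needs at least 3 loaded trips out, with a return between consecutive ones — at least 5 crossings.
The safety rule pushes this higher. Following every safe sequence of crossings, the most of the 6 that can be at the dry ground as the punt arrives there on crossing 5 is 5 — never all 6.
So no plan with fewer than 7 crossings exists, and this one achieves 7:
1. Warden goes to the dry ground with sample B and sample J.  [the marsh camp: sample A, sample D, sample H, sample M | the dry ground: sample B, sample J]
2. Warden goes back to the marsh camp alone.  [the marsh camp: sample A, sample D, sample H, sample M | the dry ground: sample B, sample J]
3. Warden goes to the dry ground with sample A and sample D.  [the marsh camp: sample H, sample M | the dry ground: sample A, sample B, sample D, sample J]
4. Warden goes back to the marsh camp with sample B and sample J.  [the marsh camp: sample B, sample H, sample J, sample M | the dry ground: sample A, sample D]
5. Warden goes to the dry ground with sample H and sample M.  [the marsh camp: sample B, sample J | the dry ground: sample A, sample D, sample H, sample M]
6. Warden goes back to the marsh camp alone.  [the marsh camp: sample B, sample J | the dry ground: sample A, sample D, sample H, sample M]
7. Warden goes to the dry ground with sample B and sample J.  [the marsh camp: — | the dry ground: sample A, sample B, sample D, sample H, sample J, sample M]

7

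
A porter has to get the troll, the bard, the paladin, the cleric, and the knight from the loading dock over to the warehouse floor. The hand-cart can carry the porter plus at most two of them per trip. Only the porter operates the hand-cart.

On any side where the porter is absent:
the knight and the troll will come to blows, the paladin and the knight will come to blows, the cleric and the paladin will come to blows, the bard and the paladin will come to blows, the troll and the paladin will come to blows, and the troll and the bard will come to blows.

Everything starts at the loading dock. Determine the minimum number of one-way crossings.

7

Counting alone: the porter can take at most 2 across per trip to the warehouse floor, so moving all 5 needs at least 3 loaded trips out, with a return between consecutive ones — at least 5 crossings.
The safety rule pushes this higher. Following every safe sequence of crossings, the most of the 5 that can be at the warehouse floor as the hand-cart arrives there on crossing 5 is 4 — never all 5.
So no plan with fewer than 7 crossings exists, and this one achieves 7:
1. Porter goes to the warehouse floor with the paladin and the troll.  [the loading dock: the bard, the cleric, the knight | the warehouse floor: the paladin, the troll]
2. Porter goes back to the loading dock with the troll.  [the loading dock: the bard, the cleric, the knight, the troll | the warehouse floor: the paladin]
3. Porter goes to the warehouse floor with the cleric and the troll.  [the loading dock: the bard, the knight | the warehouse floor: the cleric, the paladin, the troll]
4. Porter goes back to the loading dock with the paladin.  [the loading dock: the bard, the knight, the paladin | the warehouse floor: the cleric, the troll]
5. Porter goes to the warehouse floor with the bard and the knight.  [the loading dock: the paladin | the warehouse floor: the bard, the cleric, the knight, the troll]
6. Porter goes back to the loading dock with the troll.  [the loading dock: the paladin, the troll | the warehouse floor: the bard, the cleric, the knight]
7. Porter goes to the warehouse floor with the paladin and the troll.  [the loading dock: — | the warehouse floor: the bard, the cleric, the knight, the paladin, the troll]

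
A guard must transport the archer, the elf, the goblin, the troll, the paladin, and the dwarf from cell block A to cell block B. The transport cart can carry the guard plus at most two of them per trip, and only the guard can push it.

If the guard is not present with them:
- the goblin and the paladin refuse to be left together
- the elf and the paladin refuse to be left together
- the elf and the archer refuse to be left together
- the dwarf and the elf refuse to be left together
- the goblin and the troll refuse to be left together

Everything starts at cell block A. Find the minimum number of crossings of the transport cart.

Counting alone: the guard can take at most 2 across per trip to cell block B, so moving all 6 needs at least 3 loaded trips out, with a return between consecutive ones — at least 5 crossings.
The safety rule pushes this higher. Following every safe sequence of crossings, the most of the 6 that can be at cell block B as the transport cart arrives there on crossing 5 is 5 — never all 6.
So no plan with fewer than 7 crossings exists, and this one achieves 7:
1. Guard goes to cell block B with the elf and the goblin.
2. Guard goes back to cell block A alone.
3. Guard goes to cell block B with the archer and the troll.
4. Guard goes back to cell block A with the elf and the goblin.
5. Guard goes to cell block B with the dwarf and the paladin.
6. Guard goes back to cell block A alone.
7. Guard goes to cell block B with the elf and the goblin.

7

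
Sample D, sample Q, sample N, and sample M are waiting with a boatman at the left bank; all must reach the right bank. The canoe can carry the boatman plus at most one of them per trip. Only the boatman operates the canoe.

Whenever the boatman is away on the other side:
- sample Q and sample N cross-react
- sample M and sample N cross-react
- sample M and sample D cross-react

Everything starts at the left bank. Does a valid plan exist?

No

Whatever the first load, the items left behind include a forbidden pair without the boatman. No opening move is safe, so no plan exists.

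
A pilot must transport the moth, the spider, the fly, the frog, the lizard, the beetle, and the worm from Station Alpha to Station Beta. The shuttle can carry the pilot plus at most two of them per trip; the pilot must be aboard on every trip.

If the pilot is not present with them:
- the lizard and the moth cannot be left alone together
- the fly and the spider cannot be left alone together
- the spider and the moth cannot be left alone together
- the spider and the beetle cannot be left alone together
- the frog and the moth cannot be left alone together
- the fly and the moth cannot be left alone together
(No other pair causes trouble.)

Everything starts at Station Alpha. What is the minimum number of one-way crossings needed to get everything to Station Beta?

Counting alone: the pilot can take at most 2 across per trip to Station Beta, so moving all 7 needs at least 4 loaded trips out, with a return between consecutive ones — at least 7 crossings.
The safety rule pushes this higher. Following every safe sequence of crossings, the most of the 7 that can be at Station Beta as the shuttle arrives there on crossings 7, 9 is 5, 6 respectively — never all 7.
So no plan with fewer than 11 crossings exists, and this one achieves 11:
1. Pilot goes to Station Beta with the moth and the spider.
2. Pilot goes back to Station Alpha with the moth.
3. Pilot goes to Station Beta with the frog and the moth.
4. Pilot goes back to Station Alpha with the moth.
5. Pilot goes to Station Beta with the lizard and the moth.
6. Pilot goes back to Station Alpha with the moth.
7. Pilot goes to Station Beta with the moth and the worm.
8. Pilot goes back to Station Alpha with the moth.
9. Pilot goes to Station Beta with the beetle and the fly.
10. Pilot goes back to Station Alpha with the spider.
11. Pilot goes to Station Beta with the moth and the spider.

11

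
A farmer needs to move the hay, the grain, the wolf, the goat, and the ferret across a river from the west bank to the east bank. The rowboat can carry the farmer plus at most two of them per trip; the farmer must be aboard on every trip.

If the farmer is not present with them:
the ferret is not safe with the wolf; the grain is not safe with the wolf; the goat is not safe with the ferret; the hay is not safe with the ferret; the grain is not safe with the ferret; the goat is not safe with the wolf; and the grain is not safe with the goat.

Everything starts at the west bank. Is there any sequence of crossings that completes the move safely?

Whatever the first load, the items left behind include a forbidden pair without the farmer. No opening move is safe, so no plan exists.

No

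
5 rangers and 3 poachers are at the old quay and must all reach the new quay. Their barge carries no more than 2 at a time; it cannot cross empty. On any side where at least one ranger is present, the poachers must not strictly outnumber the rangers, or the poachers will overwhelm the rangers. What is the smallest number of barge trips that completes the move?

13

Counting alone: each trip to the new quay takes at most 2 across and each return brings at least 1 back, so after t trips out (and t−1 returns) at most 2t − (t−1) of the 8 are across; that first reaches 8 at t = 7, so at least 13 crossings are needed.
The plan below uses exactly 13 crossings, so it is optimal:
1. 2 poachers → the new quay.  (the old quay: 5R 1P; the new quay: 0R 2P)
2. 1 poacher ← the old quay.  (the old quay: 5R 2P; the new quay: 0R 1P)
3. 2 poachers → the new quay.  (the old quay: 5R 0P; the new quay: 0R 3P)
4. 1 poacher ← the old quay.  (the old quay: 5R 1P; the new quay: 0R 2P)
5. 2 rangers → the new quay.  (the old quay: 3R 1P; the new quay: 2R 2P)
6. 1 poacher ← the old quay.  (the old quay: 3R 2P; the new quay: 2R 1P)
7. 1 ranger and 1 poacher → the new quay.  (the old quay: 2R 1P; the new quay: 3R 2P)
8. 1 poacher ← the old quay.  (the old quay: 2R 2P; the new quay: 3R 1P)
9. 2 poachers → the new quay.  (the old quay: 2R 0P; the new quay: 3R 3P)
10. 1 poacher ← the old quay.  (the old quay: 2R 1P; the new quay: 3R 2P)
11. 1 ranger and 1 poacher → the new quay.  (the old quay: 1R 0P; the new quay: 4R 3P)
12. 1 poacher ← the old quay.  (the old quay: 1R 1P; the new quay: 4R 2P)
13. 1 ranger and 1 poacher → the new quay.  (the old quay: 0R 0P; the new quay: 5R 3P)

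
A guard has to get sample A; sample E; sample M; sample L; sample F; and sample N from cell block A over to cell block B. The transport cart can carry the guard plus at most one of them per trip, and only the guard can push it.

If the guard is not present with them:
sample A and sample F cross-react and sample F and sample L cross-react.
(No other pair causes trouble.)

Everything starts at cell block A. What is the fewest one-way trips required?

Counting alone: the guard can take at most 1 across per trip to cell block B, so moving all 6 needs at least 6 loaded trips out, with a return between consecutive ones — at least 11 crossings.
The safety rule pushes this higher. Following every safe sequence of crossings, the most of the 6 that can be at cell block B as the transport cart arrives there on crossing 11 is 5 — never all 6.
So no plan with fewer than 13 crossings exists, and this one achieves 13:
1. Guard goes to cell block B with sample F.  [cell block A: sample A, sample E, sample L, sample M, sample N | cell block B: sample F]
2. Guard goes back to cell block A alone.  [cell block A: sample A, sample E, sample L, sample M, sample N | cell block B: sample F]
3. Guard goes to cell block B with sample A.  [cell block A: sample E, sample L, sample M, sample N | cell block B: sample A, sample F]
4. Guard goes back to cell block A with sample F.  [cell block A: sample E, sample F, sample L, sample M, sample N | cell block B: sample A]
5. Guard goes to cell block B with sample L.  [cell block A: sample E, sample F, sample M, sample N | cell block B: sample A, sample L]
6. Guard goes back to cell block A alone.  [cell block A: sample E, sample F, sample M, sample N | cell block B: sample A, sample L]
7. Guard goes to cell block B with sample E.  [cell block A: sample F, sample M, sample N | cell block B: sample A, sample E, sample L]
8. Guard goes back to cell block A alone.  [cell block A: sample F, sample M, sample N | cell block B: sample A, sample E, sample L]
9. Guard goes to cell block B with sample M.  [cell block A: sample F, sample N | cell block B: sample A, sample E, sample L, sample M]
10. Guard goes back to cell block A alone.  [cell block A: sample F, sample N | cell block B: sample A, sample E, sample L, sample M]
11. Guard goes to cell block B with sample N.  [cell block A: sample F | cell block B: sample A, sample E, sample L, sample M, sample N]
12. Guard goes back to cell block A alone.  [cell block A: sample F | cell block B: sample A, sample E, sample L, sample M, sample N]
13. Guard goes to cell block B with sample F.  [cell block A: — | cell block B: sample A, sample E, sample F, sample L, sample M, sample N]

13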